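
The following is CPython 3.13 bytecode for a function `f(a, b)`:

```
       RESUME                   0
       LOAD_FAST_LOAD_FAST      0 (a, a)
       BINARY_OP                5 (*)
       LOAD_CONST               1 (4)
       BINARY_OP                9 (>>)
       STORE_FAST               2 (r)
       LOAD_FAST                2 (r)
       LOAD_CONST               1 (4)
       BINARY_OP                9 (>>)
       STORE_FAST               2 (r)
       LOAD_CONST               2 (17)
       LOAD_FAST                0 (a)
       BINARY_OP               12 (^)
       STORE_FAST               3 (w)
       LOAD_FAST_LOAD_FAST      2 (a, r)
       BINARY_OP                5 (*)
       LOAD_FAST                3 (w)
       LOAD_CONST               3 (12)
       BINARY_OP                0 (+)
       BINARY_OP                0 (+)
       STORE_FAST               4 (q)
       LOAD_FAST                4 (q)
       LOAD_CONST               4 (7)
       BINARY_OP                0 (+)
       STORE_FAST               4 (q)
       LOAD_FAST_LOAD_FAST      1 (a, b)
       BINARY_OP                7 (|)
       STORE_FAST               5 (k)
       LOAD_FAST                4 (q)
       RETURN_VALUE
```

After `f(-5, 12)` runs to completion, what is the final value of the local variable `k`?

-1

LOAD_FAST_LOAD_FAST a,a → push -5,-5. Stack: [-5, -5]
BINARY_OP * → -5 * -5 = 25. Stack: [25]
LOAD_CONST → push 4. Stack: [25, 4]
BINARY_OP >> → 25 >> 4 = 1. Stack: [1]
STORE_FAST r → r=1. Stack: []
LOAD_FAST r → push 1. Stack: [1]
LOAD_CONST → push 4. Stack: [1, 4]
BINARY_OP >> → 1 >> 4 = 0. Stack: [0]
STORE_FAST r → r=0. Stack: []
LOAD_CONST → push 17. Stack: [17]
LOAD_FAST a → push -5. Stack: [17, -5]
BINARY_OP ^ → 17 ^ -5 = -22. Stack: [-22]
STORE_FAST w → w=-22. Stack: []
LOAD_FAST_LOAD_FAST a,r → push -5,0. Stack: [-5, 0]
BINARY_OP * → -5 * 0 = 0. Stack: [0]
LOAD_FAST w → push -22. Stack: [0, -22]
LOAD_CONST → push 12. Stack: [0, -22, 12]
BINARY_OP + → -22 + 12 = -10. Stack: [0, -10]
BINARY_OP + → 0 + -10 = -10. Stack: [-10]
STORE_FAST q → q=-10. Stack: []
LOAD_FAST q → push -10. Stack: [-10]
LOAD_CONST → push 7. Stack: [-10, 7]
BINARY_OP + → -10 + 7 = -3. Stack: [-3]
STORE_FAST q → q=-3. Stack: []
LOAD_FAST_LOAD_FAST a,b → push -5,12. Stack: [-5, 12]
BINARY_OP | → -5 | 12 = -1. Stack: [-1]
STORE_FAST k → k=-1. Stack: []
LOAD_FAST q → push -3. Stack: [-3]
RETURN_VALUE → return -3.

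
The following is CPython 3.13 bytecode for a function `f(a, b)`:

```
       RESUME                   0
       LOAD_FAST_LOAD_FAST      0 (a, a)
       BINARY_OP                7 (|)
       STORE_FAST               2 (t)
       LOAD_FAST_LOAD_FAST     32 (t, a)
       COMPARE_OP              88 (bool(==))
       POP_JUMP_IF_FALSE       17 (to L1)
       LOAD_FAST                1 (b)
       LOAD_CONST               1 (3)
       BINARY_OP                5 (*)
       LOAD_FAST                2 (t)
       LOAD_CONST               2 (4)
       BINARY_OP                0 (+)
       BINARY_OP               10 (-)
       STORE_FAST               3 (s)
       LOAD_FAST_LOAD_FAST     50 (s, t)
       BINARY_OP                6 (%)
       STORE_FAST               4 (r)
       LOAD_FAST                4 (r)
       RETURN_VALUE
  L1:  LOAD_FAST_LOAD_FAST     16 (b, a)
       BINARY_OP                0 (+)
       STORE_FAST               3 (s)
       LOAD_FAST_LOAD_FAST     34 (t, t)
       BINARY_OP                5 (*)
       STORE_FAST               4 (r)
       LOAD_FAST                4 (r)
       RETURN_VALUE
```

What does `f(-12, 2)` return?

-10

LOAD_FAST_LOAD_FAST a,a → push -12,-12. Stack: [-12, -12]
BINARY_OP | → -12 | -12 = -12. Stack: [-12]
STORE_FAST t → t=-12. Stack: []
LOAD_FAST_LOAD_FAST t,a → push -12,-12. Stack: [-12, -12]
COMPARE_OP bool(==) → -12 vs -12 = True. Stack: [True]
POP_JUMP_IF_FALSE → pop True; no jump. Stack: []
LOAD_FAST b → push 2. Stack: [2]
LOAD_CONST → push 3. Stack: [2, 3]
BINARY_OP * → 2 * 3 = 6. Stack: [6]
LOAD_FAST t → push -12. Stack: [6, -12]
LOAD_CONST → push 4. Stack: [6, -12, 4]
BINARY_OP + → -12 + 4 = -8. Stack: [6, -8]
BINARY_OP - → 6 - -8 = 14. Stack: [14]
STORE_FAST s → s=14. Stack: []
LOAD_FAST_LOAD_FAST s,t → push 14,-12. Stack: [14, -12]
BINARY_OP % → 14 % -12 = -10. Stack: [-10]
STORE_FAST r → r=-10. Stack: []
LOAD_FAST r → push -10. Stack: [-10]
RETURN_VALUE → return -10.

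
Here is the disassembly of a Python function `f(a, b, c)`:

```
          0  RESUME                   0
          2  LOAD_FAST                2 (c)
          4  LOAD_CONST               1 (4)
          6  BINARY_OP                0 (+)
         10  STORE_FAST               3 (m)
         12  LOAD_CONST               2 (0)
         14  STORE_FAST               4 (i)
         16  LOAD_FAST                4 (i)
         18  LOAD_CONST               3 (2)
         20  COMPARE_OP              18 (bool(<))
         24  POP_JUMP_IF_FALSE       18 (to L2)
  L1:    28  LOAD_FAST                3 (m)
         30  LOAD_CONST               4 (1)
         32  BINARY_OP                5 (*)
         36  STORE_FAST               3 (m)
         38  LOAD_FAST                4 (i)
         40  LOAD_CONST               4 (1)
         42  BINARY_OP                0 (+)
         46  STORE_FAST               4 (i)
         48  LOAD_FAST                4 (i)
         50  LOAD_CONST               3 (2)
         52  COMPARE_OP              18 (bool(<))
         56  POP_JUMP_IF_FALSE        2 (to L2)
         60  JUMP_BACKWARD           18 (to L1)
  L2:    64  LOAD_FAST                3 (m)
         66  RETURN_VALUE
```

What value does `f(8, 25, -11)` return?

LOAD_FAST c → push -11. Stack: [-11]
LOAD_CONST → push 4. Stack: [-11, 4]
BINARY_OP + → -11 + 4 = -7. Stack: [-7]
STORE_FAST m → m=-7. Stack: []
LOAD_CONST → push 0. Stack: [0]
STORE_FAST i → i=0. Stack: []
LOAD_FAST i → push 0. Stack: [0]
LOAD_CONST → push 2. Stack: [0, 2]
COMPARE_OP bool(<) → 0 vs 2 = True. Stack: [True]
POP_JUMP_IF_FALSE → pop True; no jump. Stack: []
LOAD_FAST m → push -7. Stack: [-7]
LOAD_CONST → push 1. Stack: [-7, 1]
BINARY_OP * → -7 * 1 = -7. Stack: [-7]
STORE_FAST m → m=-7. Stack: []
LOAD_FAST i → push 0. Stack: [0]
LOAD_CONST → push 1. Stack: [0, 1]
BINARY_OP + → 0 + 1 = 1. Stack: [1]
STORE_FAST i → i=1. Stack: []
LOAD_FAST i → push 1. Stack: [1]
LOAD_CONST → push 2. Stack: [1, 2]
COMPARE_OP bool(<) → 1 vs 2 = True. Stack: [True]
POP_JUMP_IF_FALSE → pop True; no jump. Stack: []
LOAD_FAST m → push -7. Stack: [-7]
LOAD_CONST → push 1. Stack: [-7, 1]
BINARY_OP * → -7 * 1 = -7. Stack: [-7]
STORE_FAST m → m=-7. Stack: []
LOAD_FAST i → push 1. Stack: [1]
LOAD_CONST → push 1. Stack: [1, 1]
BINARY_OP + → 1 + 1 = 2. Stack: [2]
STORE_FAST i → i=2. Stack: []
LOAD_FAST i → push 2. Stack: [2]
LOAD_CONST → push 2. Stack: [2, 2]
COMPARE_OP bool(<) → 2 vs 2 = False. Stack: [False]
POP_JUMP_IF_FALSE → pop False; jump. Stack: []
LOAD_FAST m → push -7. Stack: [-7]
RETURN_VALUE → return -7.

-7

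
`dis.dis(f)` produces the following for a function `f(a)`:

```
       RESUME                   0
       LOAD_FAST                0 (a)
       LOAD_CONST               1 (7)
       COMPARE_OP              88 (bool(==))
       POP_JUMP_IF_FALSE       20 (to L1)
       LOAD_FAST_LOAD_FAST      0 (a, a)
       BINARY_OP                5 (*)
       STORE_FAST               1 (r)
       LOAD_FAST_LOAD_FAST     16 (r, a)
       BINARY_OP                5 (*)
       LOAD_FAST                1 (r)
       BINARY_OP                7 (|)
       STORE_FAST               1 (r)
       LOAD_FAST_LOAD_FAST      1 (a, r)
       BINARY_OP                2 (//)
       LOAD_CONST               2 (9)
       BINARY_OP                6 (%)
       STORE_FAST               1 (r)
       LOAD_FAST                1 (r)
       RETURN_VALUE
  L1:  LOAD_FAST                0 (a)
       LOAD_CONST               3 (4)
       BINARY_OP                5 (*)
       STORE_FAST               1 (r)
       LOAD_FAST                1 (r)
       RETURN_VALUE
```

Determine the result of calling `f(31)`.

LOAD_FAST a → push 31. Stack: [31]
LOAD_CONST → push 7. Stack: [31, 7]
COMPARE_OP bool(==) → 31 vs 7 = False. Stack: [False]
POP_JUMP_IF_FALSE → pop False; jump. Stack: []
LOAD_FAST a → push 31. Stack: [31]
LOAD_CONST → push 4. Stack: [31, 4]
BINARY_OP * → 31 * 4 = 124. Stack: [124]
STORE_FAST r → r=124. Stack: []
LOAD_FAST r → push 124. Stack: [124]
RETURN_VALUE → return 124.

124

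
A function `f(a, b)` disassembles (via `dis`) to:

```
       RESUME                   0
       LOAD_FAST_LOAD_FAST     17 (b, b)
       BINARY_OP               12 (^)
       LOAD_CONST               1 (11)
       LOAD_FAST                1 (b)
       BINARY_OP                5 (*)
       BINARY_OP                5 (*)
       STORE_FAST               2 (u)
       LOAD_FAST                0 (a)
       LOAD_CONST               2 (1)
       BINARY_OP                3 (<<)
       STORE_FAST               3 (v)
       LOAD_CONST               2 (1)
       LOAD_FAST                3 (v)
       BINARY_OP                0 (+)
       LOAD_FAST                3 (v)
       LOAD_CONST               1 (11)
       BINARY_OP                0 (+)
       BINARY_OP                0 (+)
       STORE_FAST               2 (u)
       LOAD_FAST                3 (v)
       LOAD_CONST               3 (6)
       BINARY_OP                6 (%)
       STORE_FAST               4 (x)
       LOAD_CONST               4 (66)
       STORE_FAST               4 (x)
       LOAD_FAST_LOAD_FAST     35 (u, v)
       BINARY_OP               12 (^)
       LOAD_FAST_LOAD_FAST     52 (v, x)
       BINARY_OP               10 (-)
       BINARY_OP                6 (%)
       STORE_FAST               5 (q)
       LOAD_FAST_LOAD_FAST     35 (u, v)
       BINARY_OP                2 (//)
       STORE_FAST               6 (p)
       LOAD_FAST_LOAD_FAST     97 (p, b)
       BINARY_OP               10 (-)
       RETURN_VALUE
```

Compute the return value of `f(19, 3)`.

-1

LOAD_FAST_LOAD_FAST b,b → push 3,3. Stack: [3, 3]
BINARY_OP ^ → 3 ^ 3 = 0. Stack: [0]
LOAD_CONST → push 11. Stack: [0, 11]
LOAD_FAST b → push 3. Stack: [0, 11, 3]
BINARY_OP * → 11 * 3 = 33. Stack: [0, 33]
BINARY_OP * → 0 * 33 = 0. Stack: [0]
STORE_FAST u → u=0. Stack: []
LOAD_FAST a → push 19. Stack: [19]
LOAD_CONST → push 1. Stack: [19, 1]
BINARY_OP << → 19 << 1 = 38. Stack: [38]
STORE_FAST v → v=38. Stack: []
LOAD_CONST → push 1. Stack: [1]
LOAD_FAST v → push 38. Stack: [1, 38]
BINARY_OP + → 1 + 38 = 39. Stack: [39]
LOAD_FAST v → push 38. Stack: [39, 38]
LOAD_CONST → push 11. Stack: [39, 38, 11]
BINARY_OP + → 38 + 11 = 49. Stack: [39, 49]
BINARY_OP + → 39 + 49 = 88. Stack: [88]
STORE_FAST u → u=88. Stack: []
LOAD_FAST v → push 38. Stack: [38]
LOAD_CONST → push 6. Stack: [38, 6]
BINARY_OP % → 38 % 6 = 2. Stack: [2]
STORE_FAST x → x=2. Stack: []
LOAD_CONST → push 66. Stack: [66]
STORE_FAST x → x=66. Stack: []
LOAD_FAST_LOAD_FAST u,v → push 88,38. Stack: [88, 38]
BINARY_OP ^ → 88 ^ 38 = 126. Stack: [126]
LOAD_FAST_LOAD_FAST v,x → push 38,66. Stack: [126, 38, 66]
BINARY_OP - → 38 - 66 = -28. Stack: [126, -28]
BINARY_OP % → 126 % -28 = -14. Stack: [-14]
STORE_FAST q → q=-14. Stack: []
LOAD_FAST_LOAD_FAST u,v → push 88,38. Stack: [88, 38]
BINARY_OP // → 88 // 38 = 2. Stack: [2]
STORE_FAST p → p=2. Stack: []
LOAD_FAST_LOAD_FAST p,b → push 2,3. Stack: [2, 3]
BINARY_OP - → 2 - 3 = -1. Stack: [-1]
RETURN_VALUE → return -1.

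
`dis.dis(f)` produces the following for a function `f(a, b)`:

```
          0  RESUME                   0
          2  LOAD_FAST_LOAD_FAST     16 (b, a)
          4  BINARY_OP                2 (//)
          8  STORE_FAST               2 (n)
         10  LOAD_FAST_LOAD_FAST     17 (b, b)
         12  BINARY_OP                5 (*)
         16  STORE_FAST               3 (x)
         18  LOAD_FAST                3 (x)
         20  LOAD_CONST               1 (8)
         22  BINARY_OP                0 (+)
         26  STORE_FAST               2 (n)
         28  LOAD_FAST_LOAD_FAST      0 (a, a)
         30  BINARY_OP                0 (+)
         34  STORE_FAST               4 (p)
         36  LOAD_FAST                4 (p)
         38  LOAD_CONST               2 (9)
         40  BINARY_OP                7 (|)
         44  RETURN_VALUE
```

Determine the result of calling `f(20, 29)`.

41

LOAD_FAST_LOAD_FAST b,a → push 29,20. Stack: [29, 20]
BINARY_OP // → 29 // 20 = 1. Stack: [1]
STORE_FAST n → n=1. Stack: []
LOAD_FAST_LOAD_FAST b,b → push 29,29. Stack: [29, 29]
BINARY_OP * → 29 * 29 = 841. Stack: [841]
STORE_FAST x → x=841. Stack: []
LOAD_FAST x → push 841. Stack: [841]
LOAD_CONST → push 8. Stack: [841, 8]
BINARY_OP + → 841 + 8 = 849. Stack: [849]
STORE_FAST n → n=849. Stack: []
LOAD_FAST_LOAD_FAST a,a → push 20,20. Stack: [20, 20]
BINARY_OP + → 20 + 20 = 40. Stack: [40]
STORE_FAST p → p=40. Stack: []
LOAD_FAST p → push 40. Stack: [40]
LOAD_CONST → push 9. Stack: [40, 9]
BINARY_OP | → 40 | 9 = 41. Stack: [41]
RETURN_VALUE → return 41.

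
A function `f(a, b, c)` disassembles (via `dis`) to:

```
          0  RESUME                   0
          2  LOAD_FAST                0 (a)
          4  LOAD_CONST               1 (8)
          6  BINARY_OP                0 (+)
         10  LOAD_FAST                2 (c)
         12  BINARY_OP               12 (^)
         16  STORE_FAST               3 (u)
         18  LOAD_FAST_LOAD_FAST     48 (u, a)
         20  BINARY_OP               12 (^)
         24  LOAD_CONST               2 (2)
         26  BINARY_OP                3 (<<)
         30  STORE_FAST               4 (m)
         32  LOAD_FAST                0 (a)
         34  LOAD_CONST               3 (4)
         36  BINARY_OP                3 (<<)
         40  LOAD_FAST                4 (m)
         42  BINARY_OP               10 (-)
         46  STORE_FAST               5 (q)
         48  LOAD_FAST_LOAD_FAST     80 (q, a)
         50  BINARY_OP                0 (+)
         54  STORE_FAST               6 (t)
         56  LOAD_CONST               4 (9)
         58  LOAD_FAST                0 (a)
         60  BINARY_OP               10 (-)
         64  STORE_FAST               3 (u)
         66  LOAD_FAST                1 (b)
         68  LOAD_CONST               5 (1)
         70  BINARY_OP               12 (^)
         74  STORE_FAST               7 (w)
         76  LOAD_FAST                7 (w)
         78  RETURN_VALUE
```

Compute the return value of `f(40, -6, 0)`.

LOAD_FAST a → push 40. Stack: [40]
LOAD_CONST → push 8. Stack: [40, 8]
BINARY_OP + → 40 + 8 = 48. Stack: [48]
LOAD_FAST c → push 0. Stack: [48, 0]
BINARY_OP ^ → 48 ^ 0 = 48. Stack: [48]
STORE_FAST u → u=48. Stack: []
LOAD_FAST_LOAD_FAST u,a → push 48,40. Stack: [48, 40]
BINARY_OP ^ → 48 ^ 40 = 24. Stack: [24]
LOAD_CONST → push 2. Stack: [24, 2]
BINARY_OP << → 24 << 2 = 96. Stack: [96]
STORE_FAST m → m=96. Stack: []
LOAD_FAST a → push 40. Stack: [40]
LOAD_CONST → push 4. Stack: [40, 4]
BINARY_OP << → 40 << 4 = 640. Stack: [640]
LOAD_FAST m → push 96. Stack: [640, 96]
BINARY_OP - → 640 - 96 = 544. Stack: [544]
STORE_FAST q → q=544. Stack: []
LOAD_FAST_LOAD_FAST q,a → push 544,40. Stack: [544, 40]
BINARY_OP + → 544 + 40 = 584. Stack: [584]
STORE_FAST t → t=584. Stack: []
LOAD_CONST → push 9. Stack: [9]
LOAD_FAST a → push 40. Stack: [9, 40]
BINARY_OP - → 9 - 40 = -31. Stack: [-31]
STORE_FAST u → u=-31. Stack: []
LOAD_FAST b → push -6. Stack: [-6]
LOAD_CONST → push 1. Stack: [-6, 1]
BINARY_OP ^ → -6 ^ 1 = -5. Stack: [-5]
STORE_FAST w → w=-5. Stack: []
LOAD_FAST w → push -5. Stack: [-5]
RETURN_VALUE → return -5.

-5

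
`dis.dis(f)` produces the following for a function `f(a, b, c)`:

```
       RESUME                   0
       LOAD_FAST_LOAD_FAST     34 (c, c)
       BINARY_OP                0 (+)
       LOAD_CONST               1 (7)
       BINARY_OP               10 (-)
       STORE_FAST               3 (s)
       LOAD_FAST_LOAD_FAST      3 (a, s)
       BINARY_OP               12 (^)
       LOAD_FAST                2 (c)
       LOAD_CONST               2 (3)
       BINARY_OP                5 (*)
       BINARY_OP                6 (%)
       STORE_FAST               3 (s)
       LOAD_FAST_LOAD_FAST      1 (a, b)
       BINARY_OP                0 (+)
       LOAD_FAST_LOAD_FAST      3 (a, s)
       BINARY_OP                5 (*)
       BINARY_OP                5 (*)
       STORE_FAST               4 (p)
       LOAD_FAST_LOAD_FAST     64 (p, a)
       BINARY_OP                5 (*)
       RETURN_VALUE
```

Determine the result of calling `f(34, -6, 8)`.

LOAD_FAST_LOAD_FAST c,c → push 8,8. Stack: [8, 8]
BINARY_OP + → 8 + 8 = 16. Stack: [16]
LOAD_CONST → push 7. Stack: [16, 7]
BINARY_OP - → 16 - 7 = 9. Stack: [9]
STORE_FAST s → s=9. Stack: []
LOAD_FAST_LOAD_FAST a,s → push 34,9. Stack: [34, 9]
BINARY_OP ^ → 34 ^ 9 = 43. Stack: [43]
LOAD_FAST c → push 8. Stack: [43, 8]
LOAD_CONST → push 3. Stack: [43, 8, 3]
BINARY_OP * → 8 * 3 = 24. Stack: [43, 24]
BINARY_OP % → 43 % 24 = 19. Stack: [19]
STORE_FAST s → s=19. Stack: []
LOAD_FAST_LOAD_FAST a,b → push 34,-6. Stack: [34, -6]
BINARY_OP + → 34 + -6 = 28. Stack: [28]
LOAD_FAST_LOAD_FAST a,s → push 34,19. Stack: [28, 34, 19]
BINARY_OP * → 34 * 19 = 646. Stack: [28, 646]
BINARY_OP * → 28 * 646 = 18088. Stack: [18088]
STORE_FAST p → p=18088. Stack: []
LOAD_FAST_LOAD_FAST p,a → push 18088,34. Stack: [18088, 34]
BINARY_OP * → 18088 * 34 = 614992. Stack: [614992]
RETURN_VALUE → return 614992.

614992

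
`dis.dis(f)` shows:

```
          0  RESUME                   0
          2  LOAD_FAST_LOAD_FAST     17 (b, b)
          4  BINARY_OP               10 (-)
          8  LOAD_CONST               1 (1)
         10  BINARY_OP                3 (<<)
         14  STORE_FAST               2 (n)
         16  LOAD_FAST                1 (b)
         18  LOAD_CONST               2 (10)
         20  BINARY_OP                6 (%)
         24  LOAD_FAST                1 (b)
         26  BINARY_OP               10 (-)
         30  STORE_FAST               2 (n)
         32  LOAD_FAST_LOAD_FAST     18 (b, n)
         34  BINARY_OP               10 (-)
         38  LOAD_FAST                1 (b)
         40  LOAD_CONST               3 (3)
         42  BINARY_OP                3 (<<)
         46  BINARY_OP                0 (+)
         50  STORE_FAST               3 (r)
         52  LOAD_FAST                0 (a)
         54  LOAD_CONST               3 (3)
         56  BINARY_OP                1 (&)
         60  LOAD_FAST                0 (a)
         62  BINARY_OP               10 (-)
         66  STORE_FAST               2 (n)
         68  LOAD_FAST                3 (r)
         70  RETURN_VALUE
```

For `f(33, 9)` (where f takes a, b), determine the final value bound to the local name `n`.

LOAD_FAST_LOAD_FAST b,b → push 9,9. Stack: [9, 9]
BINARY_OP - → 9 - 9 = 0. Stack: [0]
LOAD_CONST → push 1. Stack: [0, 1]
BINARY_OP << → 0 << 1 = 0. Stack: [0]
STORE_FAST n → n=0. Stack: []
LOAD_FAST b → push 9. Stack: [9]
LOAD_CONST → push 10. Stack: [9, 10]
BINARY_OP % → 9 % 10 = 9. Stack: [9]
LOAD_FAST b → push 9. Stack: [9, 9]
BINARY_OP - → 9 - 9 = 0. Stack: [0]
STORE_FAST n → n=0. Stack: []
LOAD_FAST_LOAD_FAST b,n → push 9,0. Stack: [9, 0]
BINARY_OP - → 9 - 0 = 9. Stack: [9]
LOAD_FAST b → push 9. Stack: [9, 9]
LOAD_CONST → push 3. Stack: [9, 9, 3]
BINARY_OP << → 9 << 3 = 72. Stack: [9, 72]
BINARY_OP + → 9 + 72 = 81. Stack: [81]
STORE_FAST r → r=81. Stack: []
LOAD_FAST a → push 33. Stack: [33]
LOAD_CONST → push 3. Stack: [33, 3]
BINARY_OP & → 33 & 3 = 1. Stack: [1]
LOAD_FAST a → push 33. Stack: [1, 33]
BINARY_OP - → 1 - 33 = -32. Stack: [-32]
STORE_FAST n → n=-32. Stack: []
LOAD_FAST r → push 81. Stack: [81]
RETURN_VALUE → return 81.

-32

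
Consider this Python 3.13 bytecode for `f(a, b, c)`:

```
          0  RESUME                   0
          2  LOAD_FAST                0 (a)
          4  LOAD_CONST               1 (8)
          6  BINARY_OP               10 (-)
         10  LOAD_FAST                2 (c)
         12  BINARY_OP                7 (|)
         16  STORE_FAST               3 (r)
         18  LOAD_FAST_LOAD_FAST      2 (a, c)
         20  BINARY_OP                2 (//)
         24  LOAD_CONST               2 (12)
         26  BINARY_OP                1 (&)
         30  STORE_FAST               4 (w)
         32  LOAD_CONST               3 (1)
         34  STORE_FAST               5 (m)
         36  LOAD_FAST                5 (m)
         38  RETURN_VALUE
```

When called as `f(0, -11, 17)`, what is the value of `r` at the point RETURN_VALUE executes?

LOAD_FAST a → push 0. Stack: [0]
LOAD_CONST → push 8. Stack: [0, 8]
BINARY_OP - → 0 - 8 = -8. Stack: [-8]
LOAD_FAST c → push 17. Stack: [-8, 17]
BINARY_OP | → -8 | 17 = -7. Stack: [-7]
STORE_FAST r → r=-7. Stack: []
LOAD_FAST_LOAD_FAST a,c → push 0,17. Stack: [0, 17]
BINARY_OP // → 0 // 17 = 0. Stack: [0]
LOAD_CONST → push 12. Stack: [0, 12]
BINARY_OP & → 0 & 12 = 0. Stack: [0]
STORE_FAST w → w=0. Stack: []
LOAD_CONST → push 1. Stack: [1]
STORE_FAST m → m=1. Stack: []
LOAD_FAST m → push 1. Stack: [1]
RETURN_VALUE → return 1.

-7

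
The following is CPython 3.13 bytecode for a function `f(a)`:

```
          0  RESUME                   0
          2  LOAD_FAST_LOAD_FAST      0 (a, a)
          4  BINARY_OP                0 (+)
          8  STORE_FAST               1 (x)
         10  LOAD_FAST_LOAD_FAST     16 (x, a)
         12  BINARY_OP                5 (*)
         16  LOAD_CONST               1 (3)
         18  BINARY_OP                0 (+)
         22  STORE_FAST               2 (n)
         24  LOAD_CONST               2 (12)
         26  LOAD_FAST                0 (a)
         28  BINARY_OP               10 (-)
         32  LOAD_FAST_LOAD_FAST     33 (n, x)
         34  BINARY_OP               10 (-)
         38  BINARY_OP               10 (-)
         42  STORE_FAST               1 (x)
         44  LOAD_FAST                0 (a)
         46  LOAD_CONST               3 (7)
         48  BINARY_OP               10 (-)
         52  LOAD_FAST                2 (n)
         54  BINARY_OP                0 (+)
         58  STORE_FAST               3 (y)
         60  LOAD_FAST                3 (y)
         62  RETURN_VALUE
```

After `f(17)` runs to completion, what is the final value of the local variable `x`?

LOAD_FAST_LOAD_FAST a,a → push 17,17. Stack: [17, 17]
BINARY_OP + → 17 + 17 = 34. Stack: [34]
STORE_FAST x → x=34. Stack: []
LOAD_FAST_LOAD_FAST x,a → push 34,17. Stack: [34, 17]
BINARY_OP * → 34 * 17 = 578. Stack: [578]
LOAD_CONST → push 3. Stack: [578, 3]
BINARY_OP + → 578 + 3 = 581. Stack: [581]
STORE_FAST n → n=581. Stack: []
LOAD_CONST → push 12. Stack: [12]
LOAD_FAST a → push 17. Stack: [12, 17]
BINARY_OP - → 12 - 17 = -5. Stack: [-5]
LOAD_FAST_LOAD_FAST n,x → push 581,34. Stack: [-5, 581, 34]
BINARY_OP - → 581 - 34 = 547. Stack: [-5, 547]
BINARY_OP - → -5 - 547 = -552. Stack: [-552]
STORE_FAST x → x=-552. Stack: []
LOAD_FAST a → push 17. Stack: [17]
LOAD_CONST → push 7. Stack: [17, 7]
BINARY_OP - → 17 - 7 = 10. Stack: [10]
LOAD_FAST n → push 581. Stack: [10, 581]
BINARY_OP + → 10 + 581 = 591. Stack: [591]
STORE_FAST y → y=591. Stack: []
LOAD_FAST y → push 591. Stack: [591]
RETURN_VALUE → return 591.

-552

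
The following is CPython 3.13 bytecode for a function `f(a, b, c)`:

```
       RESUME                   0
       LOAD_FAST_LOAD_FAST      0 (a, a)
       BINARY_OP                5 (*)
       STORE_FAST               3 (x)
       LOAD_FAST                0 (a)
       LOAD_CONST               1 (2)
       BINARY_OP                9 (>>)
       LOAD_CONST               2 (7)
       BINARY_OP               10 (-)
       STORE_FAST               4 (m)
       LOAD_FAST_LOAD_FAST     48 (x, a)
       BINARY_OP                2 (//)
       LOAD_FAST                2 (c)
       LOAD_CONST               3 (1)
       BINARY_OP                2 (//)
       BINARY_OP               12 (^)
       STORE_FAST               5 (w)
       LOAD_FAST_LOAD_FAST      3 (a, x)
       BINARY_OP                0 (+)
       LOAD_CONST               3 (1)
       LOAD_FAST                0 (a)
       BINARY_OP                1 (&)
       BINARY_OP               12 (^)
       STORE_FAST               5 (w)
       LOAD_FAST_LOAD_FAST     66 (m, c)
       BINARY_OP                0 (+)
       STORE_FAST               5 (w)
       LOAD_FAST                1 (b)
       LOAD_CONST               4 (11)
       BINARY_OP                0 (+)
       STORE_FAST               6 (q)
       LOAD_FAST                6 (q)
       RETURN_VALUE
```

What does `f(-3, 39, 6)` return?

50

LOAD_FAST_LOAD_FAST a,a → push -3,-3. Stack: [-3, -3]
BINARY_OP * → -3 * -3 = 9. Stack: [9]
STORE_FAST x → x=9. Stack: []
LOAD_FAST a → push -3. Stack: [-3]
LOAD_CONST → push 2. Stack: [-3, 2]
BINARY_OP >> → -3 >> 2 = -1. Stack: [-1]
LOAD_CONST → push 7. Stack: [-1, 7]
BINARY_OP - → -1 - 7 = -8. Stack: [-8]
STORE_FAST m → m=-8. Stack: []
LOAD_FAST_LOAD_FAST x,a → push 9,-3. Stack: [9, -3]
BINARY_OP // → 9 // -3 = -3. Stack: [-3]
LOAD_FAST c → push 6. Stack: [-3, 6]
LOAD_CONST → push 1. Stack: [-3, 6, 1]
BINARY_OP // → 6 // 1 = 6. Stack: [-3, 6]
BINARY_OP ^ → -3 ^ 6 = -5. Stack: [-5]
STORE_FAST w → w=-5. Stack: []
LOAD_FAST_LOAD_FAST a,x → push -3,9. Stack: [-3, 9]
BINARY_OP + → -3 + 9 = 6. Stack: [6]
LOAD_CONST → push 1. Stack: [6, 1]
LOAD_FAST a → push -3. Stack: [6, 1, -3]
BINARY_OP & → 1 & -3 = 1. Stack: [6, 1]
BINARY_OP ^ → 6 ^ 1 = 7. Stack: [7]
STORE_FAST w → w=7. Stack: []
LOAD_FAST_LOAD_FAST m,c → push -8,6. Stack: [-8, 6]
BINARY_OP + → -8 + 6 = -2. Stack: [-2]
STORE_FAST w → w=-2. Stack: []
LOAD_FAST b → push 39. Stack: [39]
LOAD_CONST → push 11. Stack: [39, 11]
BINARY_OP + → 39 + 11 = 50. Stack: [50]
STORE_FAST q → q=50. Stack: []
LOAD_FAST q → push 50. Stack: [50]
RETURN_VALUE → return 50.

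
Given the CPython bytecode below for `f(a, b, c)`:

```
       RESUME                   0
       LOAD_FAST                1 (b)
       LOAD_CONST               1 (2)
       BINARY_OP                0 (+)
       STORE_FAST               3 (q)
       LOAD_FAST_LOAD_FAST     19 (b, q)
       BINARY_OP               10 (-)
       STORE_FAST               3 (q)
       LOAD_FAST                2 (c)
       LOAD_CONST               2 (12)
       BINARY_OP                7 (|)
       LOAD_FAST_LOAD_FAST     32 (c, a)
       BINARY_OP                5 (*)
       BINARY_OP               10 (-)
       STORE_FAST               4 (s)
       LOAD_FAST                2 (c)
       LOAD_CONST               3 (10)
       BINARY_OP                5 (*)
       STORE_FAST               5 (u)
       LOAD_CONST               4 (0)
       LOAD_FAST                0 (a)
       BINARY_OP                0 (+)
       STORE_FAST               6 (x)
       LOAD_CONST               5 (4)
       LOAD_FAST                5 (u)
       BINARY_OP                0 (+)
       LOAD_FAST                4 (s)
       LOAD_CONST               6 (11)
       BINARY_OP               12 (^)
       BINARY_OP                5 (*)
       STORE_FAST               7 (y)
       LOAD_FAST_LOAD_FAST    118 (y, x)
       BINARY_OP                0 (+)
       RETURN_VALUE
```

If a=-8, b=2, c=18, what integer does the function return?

30352

LOAD_FAST b → push 2. Stack: [2]
LOAD_CONST → push 2. Stack: [2, 2]
BINARY_OP + → 2 + 2 = 4. Stack: [4]
STORE_FAST q → q=4. Stack: []
LOAD_FAST_LOAD_FAST b,q → push 2,4. Stack: [2, 4]
BINARY_OP - → 2 - 4 = -2. Stack: [-2]
STORE_FAST q → q=-2. Stack: []
LOAD_FAST c → push 18. Stack: [18]
LOAD_CONST → push 12. Stack: [18, 12]
BINARY_OP | → 18 | 12 = 30. Stack: [30]
LOAD_FAST_LOAD_FAST c,a → push 18,-8. Stack: [30, 18, -8]
BINARY_OP * → 18 * -8 = -144. Stack: [30, -144]
BINARY_OP - → 30 - -144 = 174. Stack: [174]
STORE_FAST s → s=174. Stack: []
LOAD_FAST c → push 18. Stack: [18]
LOAD_CONST → push 10. Stack: [18, 10]
BINARY_OP * → 18 * 10 = 180. Stack: [180]
STORE_FAST u → u=180. Stack: []
LOAD_CONST → push 0. Stack: [0]
LOAD_FAST a → push -8. Stack: [0, -8]
BINARY_OP + → 0 + -8 = -8. Stack: [-8]
STORE_FAST x → x=-8. Stack: []
LOAD_CONST → push 4. Stack: [4]
LOAD_FAST u → push 180. Stack: [4, 180]
BINARY_OP + → 4 + 180 = 184. Stack: [184]
LOAD_FAST s → push 174. Stack: [184, 174]
LOAD_CONST → push 11. Stack: [184, 174, 11]
BINARY_OP ^ → 174 ^ 11 = 165. Stack: [184, 165]
BINARY_OP * → 184 * 165 = 30360. Stack: [30360]
STORE_FAST y → y=30360. Stack: []
LOAD_FAST_LOAD_FAST y,x → push 30360,-8. Stack: [30360, -8]
BINARY_OP + → 30360 + -8 = 30352. Stack: [30352]
RETURN_VALUE → return 30352.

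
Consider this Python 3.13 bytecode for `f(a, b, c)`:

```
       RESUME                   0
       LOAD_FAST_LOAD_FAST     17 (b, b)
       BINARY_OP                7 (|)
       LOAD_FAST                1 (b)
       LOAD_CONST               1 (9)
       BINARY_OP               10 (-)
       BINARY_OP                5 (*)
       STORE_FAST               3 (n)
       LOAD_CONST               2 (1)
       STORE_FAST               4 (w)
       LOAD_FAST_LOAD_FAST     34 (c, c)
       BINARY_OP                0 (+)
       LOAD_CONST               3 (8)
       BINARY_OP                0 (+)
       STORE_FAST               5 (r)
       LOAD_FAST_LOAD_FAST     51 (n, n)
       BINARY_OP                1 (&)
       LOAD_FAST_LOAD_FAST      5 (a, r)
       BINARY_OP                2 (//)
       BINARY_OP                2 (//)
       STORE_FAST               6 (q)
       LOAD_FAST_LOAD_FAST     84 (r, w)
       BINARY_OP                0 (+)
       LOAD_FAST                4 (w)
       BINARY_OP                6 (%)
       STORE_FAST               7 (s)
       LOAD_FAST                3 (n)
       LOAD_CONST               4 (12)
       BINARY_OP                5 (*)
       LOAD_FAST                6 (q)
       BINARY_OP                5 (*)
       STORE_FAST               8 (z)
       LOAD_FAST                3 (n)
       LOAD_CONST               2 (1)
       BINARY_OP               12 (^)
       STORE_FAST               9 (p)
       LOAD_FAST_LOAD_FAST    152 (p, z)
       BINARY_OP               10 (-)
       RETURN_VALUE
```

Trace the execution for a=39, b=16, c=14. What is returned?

LOAD_FAST_LOAD_FAST b,b → push 16,16. Stack: [16, 16]
BINARY_OP | → 16 | 16 = 16. Stack: [16]
LOAD_FAST b → push 16. Stack: [16, 16]
LOAD_CONST → push 9. Stack: [16, 16, 9]
BINARY_OP - → 16 - 9 = 7. Stack: [16, 7]
BINARY_OP * → 16 * 7 = 112. Stack: [112]
STORE_FAST n → n=112. Stack: []
LOAD_CONST → push 1. Stack: [1]
STORE_FAST w → w=1. Stack: []
LOAD_FAST_LOAD_FAST c,c → push 14,14. Stack: [14, 14]
BINARY_OP + → 14 + 14 = 28. Stack: [28]
LOAD_CONST → push 8. Stack: [28, 8]
BINARY_OP + → 28 + 8 = 36. Stack: [36]
STORE_FAST r → r=36. Stack: []
LOAD_FAST_LOAD_FAST n,n → push 112,112. Stack: [112, 112]
BINARY_OP & → 112 & 112 = 112. Stack: [112]
LOAD_FAST_LOAD_FAST a,r → push 39,36. Stack: [112, 39, 36]
BINARY_OP // → 39 // 36 = 1. Stack: [112, 1]
BINARY_OP // → 112 // 1 = 112. Stack: [112]
STORE_FAST q → q=112. Stack: []
LOAD_FAST_LOAD_FAST r,w → push 36,1. Stack: [36, 1]
BINARY_OP + → 36 + 1 = 37. Stack: [37]
LOAD_FAST w → push 1. Stack: [37, 1]
BINARY_OP % → 37 % 1 = 0. Stack: [0]
STORE_FAST s → s=0. Stack: []
LOAD_FAST n → push 112. Stack: [112]
LOAD_CONST → push 12. Stack: [112, 12]
BINARY_OP * → 112 * 12 = 1344. Stack: [1344]
LOAD_FAST q → push 112. Stack: [1344, 112]
BINARY_OP * → 1344 * 112 = 150528. Stack: [150528]
STORE_FAST z → z=150528. Stack: []
LOAD_FAST n → push 112. Stack: [112]
LOAD_CONST → push 1. Stack: [112, 1]
BINARY_OP ^ → 112 ^ 1 = 113. Stack: [113]
STORE_FAST p → p=113. Stack: []
LOAD_FAST_LOAD_FAST p,z → push 113,150528. Stack: [113, 150528]
BINARY_OP - → 113 - 150528 = -150415. Stack: [-150415]
RETURN_VALUE → return -150415.

-150415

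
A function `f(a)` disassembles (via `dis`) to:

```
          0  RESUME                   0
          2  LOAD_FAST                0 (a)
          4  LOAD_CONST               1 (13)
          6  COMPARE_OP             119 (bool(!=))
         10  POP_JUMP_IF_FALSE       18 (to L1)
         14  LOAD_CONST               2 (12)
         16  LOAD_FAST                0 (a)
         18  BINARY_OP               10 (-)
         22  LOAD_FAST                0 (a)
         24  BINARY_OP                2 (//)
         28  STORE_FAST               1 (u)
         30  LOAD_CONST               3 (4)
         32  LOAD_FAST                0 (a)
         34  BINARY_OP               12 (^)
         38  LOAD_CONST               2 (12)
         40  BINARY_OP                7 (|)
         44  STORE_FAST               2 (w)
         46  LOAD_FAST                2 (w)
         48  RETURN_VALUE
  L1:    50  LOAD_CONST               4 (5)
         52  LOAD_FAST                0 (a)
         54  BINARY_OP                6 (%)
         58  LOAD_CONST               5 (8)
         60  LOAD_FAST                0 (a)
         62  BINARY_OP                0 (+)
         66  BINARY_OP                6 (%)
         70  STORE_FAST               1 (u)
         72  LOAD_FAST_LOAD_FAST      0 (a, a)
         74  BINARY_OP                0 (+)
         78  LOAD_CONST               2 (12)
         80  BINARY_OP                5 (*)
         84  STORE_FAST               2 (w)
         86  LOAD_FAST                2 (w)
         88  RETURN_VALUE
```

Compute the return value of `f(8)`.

12

LOAD_FAST a → push 8. Stack: [8]
LOAD_CONST → push 13. Stack: [8, 13]
COMPARE_OP bool(!=) → 8 vs 13 = True. Stack: [True]
POP_JUMP_IF_FALSE → pop True; no jump. Stack: []
LOAD_CONST → push 12. Stack: [12]
LOAD_FAST a → push 8. Stack: [12, 8]
BINARY_OP - → 12 - 8 = 4. Stack: [4]
LOAD_FAST a → push 8. Stack: [4, 8]
BINARY_OP // → 4 // 8 = 0. Stack: [0]
STORE_FAST u → u=0. Stack: []
LOAD_CONST → push 4. Stack: [4]
LOAD_FAST a → push 8. Stack: [4, 8]
BINARY_OP ^ → 4 ^ 8 = 12. Stack: [12]
LOAD_CONST → push 12. Stack: [12, 12]
BINARY_OP | → 12 | 12 = 12. Stack: [12]
STORE_FAST w → w=12. Stack: []
LOAD_FAST w → push 12. Stack: [12]
RETURN_VALUE → return 12.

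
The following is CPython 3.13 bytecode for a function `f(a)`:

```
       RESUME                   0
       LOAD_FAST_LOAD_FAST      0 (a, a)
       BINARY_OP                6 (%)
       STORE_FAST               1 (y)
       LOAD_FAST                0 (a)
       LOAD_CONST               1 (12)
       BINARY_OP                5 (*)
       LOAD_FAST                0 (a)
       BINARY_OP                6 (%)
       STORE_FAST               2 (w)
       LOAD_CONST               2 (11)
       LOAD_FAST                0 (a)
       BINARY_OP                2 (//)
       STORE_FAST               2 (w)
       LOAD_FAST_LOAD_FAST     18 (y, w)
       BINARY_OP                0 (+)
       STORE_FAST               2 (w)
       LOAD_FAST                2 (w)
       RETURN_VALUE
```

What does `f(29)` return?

0

LOAD_FAST_LOAD_FAST a,a → push 29,29. Stack: [29, 29]
BINARY_OP % → 29 % 29 = 0. Stack: [0]
STORE_FAST y → y=0. Stack: []
LOAD_FAST a → push 29. Stack: [29]
LOAD_CONST → push 12. Stack: [29, 12]
BINARY_OP * → 29 * 12 = 348. Stack: [348]
LOAD_FAST a → push 29. Stack: [348, 29]
BINARY_OP % → 348 % 29 = 0. Stack: [0]
STORE_FAST w → w=0. Stack: []
LOAD_CONST → push 11. Stack: [11]
LOAD_FAST a → push 29. Stack: [11, 29]
BINARY_OP // → 11 // 29 = 0. Stack: [0]
STORE_FAST w → w=0. Stack: []
LOAD_FAST_LOAD_FAST y,w → push 0,0. Stack: [0, 0]
BINARY_OP + → 0 + 0 = 0. Stack: [0]
STORE_FAST w → w=0. Stack: []
LOAD_FAST w → push 0. Stack: [0]
RETURN_VALUE → return 0.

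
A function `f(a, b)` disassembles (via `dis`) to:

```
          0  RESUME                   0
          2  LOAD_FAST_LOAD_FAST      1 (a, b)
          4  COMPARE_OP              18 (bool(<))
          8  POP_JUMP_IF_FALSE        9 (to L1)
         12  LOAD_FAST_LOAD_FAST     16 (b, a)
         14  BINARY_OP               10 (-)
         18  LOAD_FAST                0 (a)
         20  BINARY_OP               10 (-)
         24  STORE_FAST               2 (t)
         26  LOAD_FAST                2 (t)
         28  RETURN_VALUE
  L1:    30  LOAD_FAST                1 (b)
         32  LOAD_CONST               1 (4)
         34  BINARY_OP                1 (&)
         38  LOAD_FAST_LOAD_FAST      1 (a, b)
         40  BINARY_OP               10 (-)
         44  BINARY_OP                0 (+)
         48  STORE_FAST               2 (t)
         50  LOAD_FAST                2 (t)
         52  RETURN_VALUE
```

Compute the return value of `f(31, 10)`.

LOAD_FAST_LOAD_FAST a,b → push 31,10. Stack: [31, 10]
COMPARE_OP bool(<) → 31 vs 10 = False. Stack: [False]
POP_JUMP_IF_FALSE → pop False; jump. Stack: []
LOAD_FAST b → push 10. Stack: [10]
LOAD_CONST → push 4. Stack: [10, 4]
BINARY_OP & → 10 & 4 = 0. Stack: [0]
LOAD_FAST_LOAD_FAST a,b → push 31,10. Stack: [0, 31, 10]
BINARY_OP - → 31 - 10 = 21. Stack: [0, 21]
BINARY_OP + → 0 + 21 = 21. Stack: [21]
STORE_FAST t → t=21. Stack: []
LOAD_FAST t → push 21. Stack: [21]
RETURN_VALUE → return 21.

21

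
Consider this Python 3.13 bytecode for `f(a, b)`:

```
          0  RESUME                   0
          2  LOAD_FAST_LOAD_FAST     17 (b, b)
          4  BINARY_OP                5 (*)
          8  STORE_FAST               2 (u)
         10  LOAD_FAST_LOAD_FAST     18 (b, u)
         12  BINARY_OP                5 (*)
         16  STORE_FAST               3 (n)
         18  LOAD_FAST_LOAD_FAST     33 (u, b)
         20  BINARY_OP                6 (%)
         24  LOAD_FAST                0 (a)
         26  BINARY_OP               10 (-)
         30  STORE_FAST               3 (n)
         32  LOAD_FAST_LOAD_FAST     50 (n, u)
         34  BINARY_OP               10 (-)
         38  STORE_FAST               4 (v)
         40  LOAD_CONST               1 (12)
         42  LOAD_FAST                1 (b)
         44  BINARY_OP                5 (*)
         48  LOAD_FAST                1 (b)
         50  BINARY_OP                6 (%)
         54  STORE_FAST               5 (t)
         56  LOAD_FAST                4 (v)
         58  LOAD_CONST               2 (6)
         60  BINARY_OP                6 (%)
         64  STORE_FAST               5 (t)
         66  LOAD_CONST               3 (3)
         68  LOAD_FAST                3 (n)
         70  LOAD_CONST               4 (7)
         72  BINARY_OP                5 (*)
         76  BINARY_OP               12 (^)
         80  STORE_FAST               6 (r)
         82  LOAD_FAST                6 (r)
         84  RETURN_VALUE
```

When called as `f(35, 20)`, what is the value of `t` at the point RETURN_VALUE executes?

LOAD_FAST_LOAD_FAST b,b → push 20,20. Stack: [20, 20]
BINARY_OP * → 20 * 20 = 400. Stack: [400]
STORE_FAST u → u=400. Stack: []
LOAD_FAST_LOAD_FAST b,u → push 20,400. Stack: [20, 400]
BINARY_OP * → 20 * 400 = 8000. Stack: [8000]
STORE_FAST n → n=8000. Stack: []
LOAD_FAST_LOAD_FAST u,b → push 400,20. Stack: [400, 20]
BINARY_OP % → 400 % 20 = 0. Stack: [0]
LOAD_FAST a → push 35. Stack: [0, 35]
BINARY_OP - → 0 - 35 = -35. Stack: [-35]
STORE_FAST n → n=-35. Stack: []
LOAD_FAST_LOAD_FAST n,u → push -35,400. Stack: [-35, 400]
BINARY_OP - → -35 - 400 = -435. Stack: [-435]
STORE_FAST v → v=-435. Stack: []
LOAD_CONST → push 12. Stack: [12]
LOAD_FAST b → push 20. Stack: [12, 20]
BINARY_OP * → 12 * 20 = 240. Stack: [240]
LOAD_FAST b → push 20. Stack: [240, 20]
BINARY_OP % → 240 % 20 = 0. Stack: [0]
STORE_FAST t → t=0. Stack: []
LOAD_FAST v → push -435. Stack: [-435]
LOAD_CONST → push 6. Stack: [-435, 6]
BINARY_OP % → -435 % 6 = 3. Stack: [3]
STORE_FAST t → t=3. Stack: []
LOAD_CONST → push 3. Stack: [3]
LOAD_FAST n → push -35. Stack: [3, -35]
LOAD_CONST → push 7. Stack: [3, -35, 7]
BINARY_OP * → -35 * 7 = -245. Stack: [3, -245]
BINARY_OP ^ → 3 ^ -245 = -248. Stack: [-248]
STORE_FAST r → r=-248. Stack: []
LOAD_FAST r → push -248. Stack: [-248]
RETURN_VALUE → return -248.

3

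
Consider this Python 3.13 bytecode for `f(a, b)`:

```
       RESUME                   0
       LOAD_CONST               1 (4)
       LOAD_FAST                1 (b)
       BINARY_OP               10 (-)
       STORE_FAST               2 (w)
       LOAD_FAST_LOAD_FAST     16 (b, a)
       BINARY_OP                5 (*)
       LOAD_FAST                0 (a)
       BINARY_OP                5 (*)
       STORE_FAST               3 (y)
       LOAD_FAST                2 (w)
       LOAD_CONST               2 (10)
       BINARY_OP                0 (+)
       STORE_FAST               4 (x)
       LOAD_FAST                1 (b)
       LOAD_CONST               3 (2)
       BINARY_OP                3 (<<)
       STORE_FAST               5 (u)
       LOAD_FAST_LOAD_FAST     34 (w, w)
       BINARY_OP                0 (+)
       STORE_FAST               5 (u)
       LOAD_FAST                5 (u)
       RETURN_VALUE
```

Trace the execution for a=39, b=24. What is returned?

-40

LOAD_CONST → push 4. Stack: [4]
LOAD_FAST b → push 24. Stack: [4, 24]
BINARY_OP - → 4 - 24 = -20. Stack: [-20]
STORE_FAST w → w=-20. Stack: []
LOAD_FAST_LOAD_FAST b,a → push 24,39. Stack: [24, 39]
BINARY_OP * → 24 * 39 = 936. Stack: [936]
LOAD_FAST a → push 39. Stack: [936, 39]
BINARY_OP * → 936 * 39 = 36504. Stack: [36504]
STORE_FAST y → y=36504. Stack: []
LOAD_FAST w → push -20. Stack: [-20]
LOAD_CONST → push 10. Stack: [-20, 10]
BINARY_OP + → -20 + 10 = -10. Stack: [-10]
STORE_FAST x → x=-10. Stack: []
LOAD_FAST b → push 24. Stack: [24]
LOAD_CONST → push 2. Stack: [24, 2]
BINARY_OP << → 24 << 2 = 96. Stack: [96]
STORE_FAST u → u=96. Stack: []
LOAD_FAST_LOAD_FAST w,w → push -20,-20. Stack: [-20, -20]
BINARY_OP + → -20 + -20 = -40. Stack: [-40]
STORE_FAST u → u=-40. Stack: []
LOAD_FAST u → push -40. Stack: [-40]
RETURN_VALUE → return -40.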